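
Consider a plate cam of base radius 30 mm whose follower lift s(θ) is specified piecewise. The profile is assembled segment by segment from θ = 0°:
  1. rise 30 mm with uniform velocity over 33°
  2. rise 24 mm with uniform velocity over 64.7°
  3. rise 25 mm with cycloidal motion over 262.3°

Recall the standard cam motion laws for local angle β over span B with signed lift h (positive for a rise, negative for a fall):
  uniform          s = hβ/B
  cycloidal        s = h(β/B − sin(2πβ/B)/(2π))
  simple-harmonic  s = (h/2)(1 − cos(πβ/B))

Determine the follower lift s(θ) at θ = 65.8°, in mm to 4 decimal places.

seg 1 [0°–33°] uniform, h=30: full span → s += 30 → s = 30.0000
seg 2 [33°–97.7°] uniform, h=24: θ=65.8° here. β=32.8, B=64.7. 24·32.8/64.7 = 12.1669 → s = 42.1669

42.1669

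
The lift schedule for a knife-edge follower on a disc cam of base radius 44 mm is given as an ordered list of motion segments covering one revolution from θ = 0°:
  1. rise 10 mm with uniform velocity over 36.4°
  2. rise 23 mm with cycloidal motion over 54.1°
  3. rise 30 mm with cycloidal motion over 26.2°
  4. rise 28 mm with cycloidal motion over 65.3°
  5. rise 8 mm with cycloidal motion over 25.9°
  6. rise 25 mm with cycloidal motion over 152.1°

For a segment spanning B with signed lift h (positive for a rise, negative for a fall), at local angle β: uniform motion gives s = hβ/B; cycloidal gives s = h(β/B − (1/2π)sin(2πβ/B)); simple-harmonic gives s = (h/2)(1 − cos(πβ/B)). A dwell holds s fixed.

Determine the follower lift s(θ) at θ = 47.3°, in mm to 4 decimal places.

seg 1 [0°–36.4°] uniform, h=10: full span → s += 10 → s = 10.0000
seg 2 [36.4°–90.5°] cycloidal, h=23: θ=47.3° here. β=10.9, B=54.1. 23·(0.2015 − sin(2π·0.2015)/(2π)) = 1.1422 → s = 11.1422

11.1422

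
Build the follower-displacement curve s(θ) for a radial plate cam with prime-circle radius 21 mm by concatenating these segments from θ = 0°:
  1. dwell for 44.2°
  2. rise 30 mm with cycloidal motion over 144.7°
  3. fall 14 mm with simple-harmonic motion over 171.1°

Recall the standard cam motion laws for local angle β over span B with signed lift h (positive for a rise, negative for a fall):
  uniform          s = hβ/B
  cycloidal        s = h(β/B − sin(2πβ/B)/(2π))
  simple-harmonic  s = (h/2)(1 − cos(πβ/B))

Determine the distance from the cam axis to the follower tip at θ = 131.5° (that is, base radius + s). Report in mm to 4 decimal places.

seg 1 [0°–44.2°] dwell: s stays 0.0000
seg 2 [44.2°–188.9°] cycloidal, h=30: θ=131.5° here. β=87.3, B=144.7. 30·(0.6033 − sin(2π·0.6033)/(2π)) = 20.9859 → s = 20.9859
radial distance = base radius + s = 21 + 20.9859 = 41.9859

41.9859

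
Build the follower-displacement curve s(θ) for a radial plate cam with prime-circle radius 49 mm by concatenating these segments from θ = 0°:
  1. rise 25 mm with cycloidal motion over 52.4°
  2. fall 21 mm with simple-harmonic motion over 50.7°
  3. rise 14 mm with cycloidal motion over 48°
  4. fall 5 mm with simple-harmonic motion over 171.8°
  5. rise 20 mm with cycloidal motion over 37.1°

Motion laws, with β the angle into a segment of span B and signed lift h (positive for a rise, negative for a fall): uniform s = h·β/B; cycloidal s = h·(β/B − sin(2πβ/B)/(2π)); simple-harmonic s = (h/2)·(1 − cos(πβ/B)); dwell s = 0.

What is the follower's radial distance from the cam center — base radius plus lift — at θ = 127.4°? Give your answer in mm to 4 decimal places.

seg 1 [0°–52.4°] cycloidal, h=25: full span → s += 25 → s = 25.0000
seg 2 [52.4°–103.1°] simple-harmonic, h=-21: full span → s += -21 → s = 4.0000
seg 3 [103.1°–151.1°] cycloidal, h=14: θ=127.4° here. β=24.3, B=48. 14·(0.5063 − sin(2π·0.5063)/(2π)) = 7.1750 → s = 11.1750
radial distance = base radius + s = 49 + 11.1750 = 60.1750

60.1750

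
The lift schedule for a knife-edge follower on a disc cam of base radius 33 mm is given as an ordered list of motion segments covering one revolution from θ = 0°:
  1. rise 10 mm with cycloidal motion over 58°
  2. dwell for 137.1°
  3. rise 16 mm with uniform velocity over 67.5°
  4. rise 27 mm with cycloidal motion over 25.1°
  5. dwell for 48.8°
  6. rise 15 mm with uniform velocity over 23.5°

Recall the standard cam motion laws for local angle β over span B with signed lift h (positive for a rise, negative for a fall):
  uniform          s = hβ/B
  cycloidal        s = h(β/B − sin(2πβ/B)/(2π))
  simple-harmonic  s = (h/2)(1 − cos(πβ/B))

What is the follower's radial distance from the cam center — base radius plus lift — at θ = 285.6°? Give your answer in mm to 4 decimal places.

seg 1 [0°–58°] cycloidal, h=10: full span → s += 10 → s = 10.0000
seg 2 [58°–195.1°] dwell: s stays 10.0000
seg 3 [195.1°–262.6°] uniform, h=16: full span → s += 16 → s = 26.0000
seg 4 [262.6°–287.7°] cycloidal, h=27: θ=285.6° here. β=23, B=25.1. 27·(0.9163 − sin(2π·0.9163)/(2π)) = 26.8974 → s = 52.8974
radial distance = base radius + s = 33 + 52.8974 = 85.8974

85.8974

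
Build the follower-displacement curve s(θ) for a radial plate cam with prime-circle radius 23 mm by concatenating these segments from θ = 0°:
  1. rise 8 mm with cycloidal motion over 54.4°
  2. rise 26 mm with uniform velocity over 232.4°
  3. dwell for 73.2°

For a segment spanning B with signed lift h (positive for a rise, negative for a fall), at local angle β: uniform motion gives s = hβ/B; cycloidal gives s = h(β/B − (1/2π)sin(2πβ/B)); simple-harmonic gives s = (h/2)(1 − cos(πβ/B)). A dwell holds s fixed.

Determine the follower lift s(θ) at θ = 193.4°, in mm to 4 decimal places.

seg 1 [0°–54.4°] cycloidal, h=8: full span → s += 8 → s = 8.0000
seg 2 [54.4°–286.8°] uniform, h=26: θ=193.4° here. β=139, B=232.4. 26·139/232.4 = 15.5508 → s = 23.5508

23.5508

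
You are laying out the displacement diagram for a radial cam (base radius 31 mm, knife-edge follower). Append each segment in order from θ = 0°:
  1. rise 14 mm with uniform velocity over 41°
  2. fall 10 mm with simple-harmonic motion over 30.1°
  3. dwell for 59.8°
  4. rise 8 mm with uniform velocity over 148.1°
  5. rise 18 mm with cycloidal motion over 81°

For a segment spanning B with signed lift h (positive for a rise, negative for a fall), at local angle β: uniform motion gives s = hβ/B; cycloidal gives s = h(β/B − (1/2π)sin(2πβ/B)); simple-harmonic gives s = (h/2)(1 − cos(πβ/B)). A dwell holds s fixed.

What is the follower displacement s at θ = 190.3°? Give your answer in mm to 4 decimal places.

seg 1 [0°–41°] uniform, h=14: full span → s += 14 → s = 14.0000
seg 2 [41°–71.1°] simple-harmonic, h=-10: full span → s += -10 → s = 4.0000
seg 3 [71.1°–130.9°] dwell: s stays 4.0000
seg 4 [130.9°–279°] uniform, h=8: θ=190.3° here. β=59.4, B=148.1. 8·59.4/148.1 = 3.2086 → s = 7.2086

7.2086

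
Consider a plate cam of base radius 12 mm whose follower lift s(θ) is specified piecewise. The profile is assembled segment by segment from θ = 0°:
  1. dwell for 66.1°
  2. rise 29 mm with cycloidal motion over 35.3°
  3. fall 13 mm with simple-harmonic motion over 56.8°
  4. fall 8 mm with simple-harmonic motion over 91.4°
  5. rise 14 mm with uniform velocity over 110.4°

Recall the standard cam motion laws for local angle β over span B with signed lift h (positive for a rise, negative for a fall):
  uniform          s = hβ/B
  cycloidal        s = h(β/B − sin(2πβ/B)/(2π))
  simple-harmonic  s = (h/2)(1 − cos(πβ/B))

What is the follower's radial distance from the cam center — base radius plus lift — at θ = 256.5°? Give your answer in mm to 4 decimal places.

seg 1 [0°–66.1°] dwell: s stays 0.0000
seg 2 [66.1°–101.4°] cycloidal, h=29: full span → s += 29 → s = 29.0000
seg 3 [101.4°–158.2°] simple-harmonic, h=-13: full span → s += -13 → s = 16.0000
seg 4 [158.2°–249.6°] simple-harmonic, h=-8: full span → s += -8 → s = 8.0000
seg 5 [249.6°–360°] uniform, h=14: θ=256.5° here. β=6.9, B=110.4. 14·6.9/110.4 = 0.8750 → s = 8.8750
radial distance = base radius + s = 12 + 8.8750 = 20.8750

20.8750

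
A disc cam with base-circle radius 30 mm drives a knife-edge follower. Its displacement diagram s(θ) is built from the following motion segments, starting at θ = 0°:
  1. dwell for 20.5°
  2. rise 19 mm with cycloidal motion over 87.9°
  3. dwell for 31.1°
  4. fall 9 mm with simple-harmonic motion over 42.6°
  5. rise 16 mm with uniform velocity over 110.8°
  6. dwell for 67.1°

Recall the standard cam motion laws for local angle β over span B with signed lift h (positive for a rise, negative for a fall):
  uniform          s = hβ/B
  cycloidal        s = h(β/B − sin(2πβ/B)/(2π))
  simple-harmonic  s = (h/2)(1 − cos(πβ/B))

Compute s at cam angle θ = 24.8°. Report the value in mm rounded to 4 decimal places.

seg 1 [0°–20.5°] dwell: s stays 0.0000
seg 2 [20.5°–108.4°] cycloidal, h=19: θ=24.8° here. β=4.3, B=87.9. 19·(0.0489 − sin(2π·0.0489)/(2π)) = 0.0146 → s = 0.0146

0.0146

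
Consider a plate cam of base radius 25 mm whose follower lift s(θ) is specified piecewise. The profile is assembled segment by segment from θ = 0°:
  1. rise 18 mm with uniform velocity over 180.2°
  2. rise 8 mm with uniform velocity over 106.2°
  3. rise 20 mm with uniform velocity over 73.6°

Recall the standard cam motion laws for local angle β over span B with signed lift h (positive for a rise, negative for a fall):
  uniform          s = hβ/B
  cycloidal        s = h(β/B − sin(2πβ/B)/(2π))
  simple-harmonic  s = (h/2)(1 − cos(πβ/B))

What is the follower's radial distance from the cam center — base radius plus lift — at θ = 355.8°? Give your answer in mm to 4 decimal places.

seg 1 [0°–180.2°] uniform, h=18: full span → s += 18 → s = 18.0000
seg 2 [180.2°–286.4°] uniform, h=8: full span → s += 8 → s = 26.0000
seg 3 [286.4°–360°] uniform, h=20: θ=355.8° here. β=69.4, B=73.6. 20·69.4/73.6 = 18.8587 → s = 44.8587
radial distance = base radius + s = 25 + 44.8587 = 69.8587

69.8587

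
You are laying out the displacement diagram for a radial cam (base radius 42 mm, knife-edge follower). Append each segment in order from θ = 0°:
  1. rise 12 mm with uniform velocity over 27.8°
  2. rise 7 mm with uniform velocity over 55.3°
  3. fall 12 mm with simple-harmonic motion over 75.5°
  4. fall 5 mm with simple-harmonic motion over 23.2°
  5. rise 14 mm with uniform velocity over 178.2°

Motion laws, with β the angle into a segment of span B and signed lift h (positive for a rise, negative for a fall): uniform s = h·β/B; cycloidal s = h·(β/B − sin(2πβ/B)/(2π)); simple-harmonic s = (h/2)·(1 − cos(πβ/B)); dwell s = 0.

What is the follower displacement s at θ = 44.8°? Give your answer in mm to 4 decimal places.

seg 1 [0°–27.8°] uniform, h=12: full span → s += 12 → s = 12.0000
seg 2 [27.8°–83.1°] uniform, h=7: θ=44.8° here. β=17, B=55.3. 7·17/55.3 = 2.1519 → s = 14.1519

14.1519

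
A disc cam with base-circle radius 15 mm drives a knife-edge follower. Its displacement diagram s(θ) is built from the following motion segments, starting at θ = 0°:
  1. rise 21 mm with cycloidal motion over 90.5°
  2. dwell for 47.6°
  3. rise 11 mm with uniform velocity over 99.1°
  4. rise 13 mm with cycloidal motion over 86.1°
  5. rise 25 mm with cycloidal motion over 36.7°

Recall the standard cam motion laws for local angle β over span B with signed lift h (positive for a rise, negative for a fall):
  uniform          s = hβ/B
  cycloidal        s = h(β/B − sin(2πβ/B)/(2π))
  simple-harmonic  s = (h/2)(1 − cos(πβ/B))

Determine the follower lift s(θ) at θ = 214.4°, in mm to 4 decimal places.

seg 1 [0°–90.5°] cycloidal, h=21: full span → s += 21 → s = 21.0000
seg 2 [90.5°–138.1°] dwell: s stays 21.0000
seg 3 [138.1°–237.2°] uniform, h=11: θ=214.4° here. β=76.3, B=99.1. 11·76.3/99.1 = 8.4692 → s = 29.4692

29.4692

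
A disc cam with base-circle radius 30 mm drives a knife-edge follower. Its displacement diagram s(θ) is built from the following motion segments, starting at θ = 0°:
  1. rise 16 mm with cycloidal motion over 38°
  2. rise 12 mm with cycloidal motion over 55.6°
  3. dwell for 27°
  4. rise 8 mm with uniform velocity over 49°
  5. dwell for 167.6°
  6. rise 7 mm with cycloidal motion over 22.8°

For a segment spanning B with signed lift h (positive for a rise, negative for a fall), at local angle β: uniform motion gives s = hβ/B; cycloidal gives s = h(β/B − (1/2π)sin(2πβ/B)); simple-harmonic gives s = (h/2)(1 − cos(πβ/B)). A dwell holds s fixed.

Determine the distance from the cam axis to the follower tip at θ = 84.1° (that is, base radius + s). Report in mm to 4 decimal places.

seg 1 [0°–38°] cycloidal, h=16: full span → s += 16 → s = 16.0000
seg 2 [38°–93.6°] cycloidal, h=12: θ=84.1° here. β=46.1, B=55.6. 12·(0.8291 − sin(2π·0.8291)/(2π)) = 11.6282 → s = 27.6282
radial distance = base radius + s = 30 + 27.6282 = 57.6282

57.6282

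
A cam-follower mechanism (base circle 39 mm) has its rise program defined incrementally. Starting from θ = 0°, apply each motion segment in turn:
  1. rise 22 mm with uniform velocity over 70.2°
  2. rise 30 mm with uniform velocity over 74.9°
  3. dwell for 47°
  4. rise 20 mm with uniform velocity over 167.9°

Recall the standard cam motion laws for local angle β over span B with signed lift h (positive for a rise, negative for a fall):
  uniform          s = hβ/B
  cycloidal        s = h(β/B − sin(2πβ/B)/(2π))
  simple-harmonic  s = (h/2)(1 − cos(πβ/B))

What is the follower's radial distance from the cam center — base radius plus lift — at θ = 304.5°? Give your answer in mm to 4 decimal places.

seg 1 [0°–70.2°] uniform, h=22: full span → s += 22 → s = 22.0000
seg 2 [70.2°–145.1°] uniform, h=30: full span → s += 30 → s = 52.0000
seg 3 [145.1°–192.1°] dwell: s stays 52.0000
seg 4 [192.1°–360°] uniform, h=20: θ=304.5° here. β=112.4, B=167.9. 20·112.4/167.9 = 13.3889 → s = 65.3889
radial distance = base radius + s = 39 + 65.3889 = 104.3889

104.3889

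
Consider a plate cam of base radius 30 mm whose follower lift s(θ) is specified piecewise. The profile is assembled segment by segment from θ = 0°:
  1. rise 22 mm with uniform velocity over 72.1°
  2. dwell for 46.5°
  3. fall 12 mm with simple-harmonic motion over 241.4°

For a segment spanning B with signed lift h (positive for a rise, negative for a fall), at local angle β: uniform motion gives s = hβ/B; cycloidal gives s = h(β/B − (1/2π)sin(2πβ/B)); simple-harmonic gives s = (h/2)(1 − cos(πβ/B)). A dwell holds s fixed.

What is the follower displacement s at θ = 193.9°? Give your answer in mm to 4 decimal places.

seg 1 [0°–72.1°] uniform, h=22: full span → s += 22 → s = 22.0000
seg 2 [72.1°–118.6°] dwell: s stays 22.0000
seg 3 [118.6°–360°] simple-harmonic, h=-12: θ=193.9° here. β=75.3, B=241.4. -12/2·(1 − cos(π·0.3119)) = -2.6577 → s = 19.3423

19.3423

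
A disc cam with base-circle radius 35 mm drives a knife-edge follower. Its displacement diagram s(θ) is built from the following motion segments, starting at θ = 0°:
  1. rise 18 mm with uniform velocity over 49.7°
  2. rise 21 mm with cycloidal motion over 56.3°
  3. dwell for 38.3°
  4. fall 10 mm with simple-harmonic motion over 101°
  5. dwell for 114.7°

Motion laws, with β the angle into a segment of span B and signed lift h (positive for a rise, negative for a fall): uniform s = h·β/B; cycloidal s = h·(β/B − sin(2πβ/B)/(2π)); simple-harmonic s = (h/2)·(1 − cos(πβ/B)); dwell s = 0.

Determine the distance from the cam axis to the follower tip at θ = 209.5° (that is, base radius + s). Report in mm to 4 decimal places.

seg 1 [0°–49.7°] uniform, h=18: full span → s += 18 → s = 18.0000
seg 2 [49.7°–106°] cycloidal, h=21: full span → s += 21 → s = 39.0000
seg 3 [106°–144.3°] dwell: s stays 39.0000
seg 4 [144.3°–245.3°] simple-harmonic, h=-10: θ=209.5° here. β=65.2, B=101. -10/2·(1 − cos(π·0.6455)) = -7.2074 → s = 31.7926
radial distance = base radius + s = 35 + 31.7926 = 66.7926

66.7926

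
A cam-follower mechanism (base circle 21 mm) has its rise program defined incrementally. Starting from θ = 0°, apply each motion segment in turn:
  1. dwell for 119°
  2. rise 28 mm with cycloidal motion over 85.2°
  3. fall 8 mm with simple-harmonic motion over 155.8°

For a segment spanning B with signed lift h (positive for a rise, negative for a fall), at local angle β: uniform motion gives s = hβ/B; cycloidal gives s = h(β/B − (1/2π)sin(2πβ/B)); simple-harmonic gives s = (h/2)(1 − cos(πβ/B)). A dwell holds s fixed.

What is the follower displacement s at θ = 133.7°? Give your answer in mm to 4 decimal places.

seg 1 [0°–119°] dwell: s stays 0.0000
seg 2 [119°–204.2°] cycloidal, h=28: θ=133.7° here. β=14.7, B=85.2. 28·(0.1725 − sin(2π·0.1725)/(2π)) = 0.8922 → s = 0.8922

0.8922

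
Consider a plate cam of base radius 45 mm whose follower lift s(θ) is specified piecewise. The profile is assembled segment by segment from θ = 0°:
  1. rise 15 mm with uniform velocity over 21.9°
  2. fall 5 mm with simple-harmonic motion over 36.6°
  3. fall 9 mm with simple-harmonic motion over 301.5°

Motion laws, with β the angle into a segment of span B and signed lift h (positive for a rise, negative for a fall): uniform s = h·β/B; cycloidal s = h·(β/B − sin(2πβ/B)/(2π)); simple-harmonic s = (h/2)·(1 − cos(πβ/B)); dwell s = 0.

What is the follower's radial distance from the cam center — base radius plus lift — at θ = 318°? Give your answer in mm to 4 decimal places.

seg 1 [0°–21.9°] uniform, h=15: full span → s += 15 → s = 15.0000
seg 2 [21.9°–58.5°] simple-harmonic, h=-5: full span → s += -5 → s = 10.0000
seg 3 [58.5°–360°] simple-harmonic, h=-9: θ=318° here. β=259.5, B=301.5. -9/2·(1 − cos(π·0.8607)) = -8.5759 → s = 1.4241
radial distance = base radius + s = 45 + 1.4241 = 46.4241

46.4241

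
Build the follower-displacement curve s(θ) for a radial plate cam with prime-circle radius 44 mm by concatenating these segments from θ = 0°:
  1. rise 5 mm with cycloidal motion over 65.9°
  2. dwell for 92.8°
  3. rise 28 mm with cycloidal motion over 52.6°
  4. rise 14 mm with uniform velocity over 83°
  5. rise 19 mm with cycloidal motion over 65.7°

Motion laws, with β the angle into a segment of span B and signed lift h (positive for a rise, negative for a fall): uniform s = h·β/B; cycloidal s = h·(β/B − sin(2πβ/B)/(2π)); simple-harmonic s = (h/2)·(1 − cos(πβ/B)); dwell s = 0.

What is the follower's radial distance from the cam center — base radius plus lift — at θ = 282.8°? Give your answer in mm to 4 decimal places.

seg 1 [0°–65.9°] cycloidal, h=5: full span → s += 5 → s = 5.0000
seg 2 [65.9°–158.7°] dwell: s stays 5.0000
seg 3 [158.7°–211.3°] cycloidal, h=28: full span → s += 28 → s = 33.0000
seg 4 [211.3°–294.3°] uniform, h=14: θ=282.8° here. β=71.5, B=83. 14·71.5/83 = 12.0602 → s = 45.0602
radial distance = base radius + s = 44 + 45.0602 = 89.0602

89.0602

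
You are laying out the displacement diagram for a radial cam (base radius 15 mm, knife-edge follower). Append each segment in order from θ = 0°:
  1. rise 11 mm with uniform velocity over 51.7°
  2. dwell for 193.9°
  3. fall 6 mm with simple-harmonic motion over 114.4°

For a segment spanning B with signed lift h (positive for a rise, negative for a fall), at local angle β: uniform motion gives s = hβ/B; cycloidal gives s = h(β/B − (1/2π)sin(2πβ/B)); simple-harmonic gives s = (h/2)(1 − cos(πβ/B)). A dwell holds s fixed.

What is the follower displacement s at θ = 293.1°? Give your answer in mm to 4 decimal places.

seg 1 [0°–51.7°] uniform, h=11: full span → s += 11 → s = 11.0000
seg 2 [51.7°–245.6°] dwell: s stays 11.0000
seg 3 [245.6°–360°] simple-harmonic, h=-6: θ=293.1° here. β=47.5, B=114.4. -6/2·(1 − cos(π·0.4152)) = -2.2103 → s = 8.7897

8.7897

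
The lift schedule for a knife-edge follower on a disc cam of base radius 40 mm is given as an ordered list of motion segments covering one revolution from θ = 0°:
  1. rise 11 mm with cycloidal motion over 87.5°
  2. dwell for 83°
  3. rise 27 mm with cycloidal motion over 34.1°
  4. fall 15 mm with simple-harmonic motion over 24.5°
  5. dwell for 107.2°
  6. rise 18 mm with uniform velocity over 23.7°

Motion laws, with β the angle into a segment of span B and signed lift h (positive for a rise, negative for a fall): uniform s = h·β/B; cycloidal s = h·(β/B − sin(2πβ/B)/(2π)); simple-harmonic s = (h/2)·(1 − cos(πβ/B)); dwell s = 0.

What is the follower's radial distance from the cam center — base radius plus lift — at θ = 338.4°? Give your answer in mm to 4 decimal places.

seg 1 [0°–87.5°] cycloidal, h=11: full span → s += 11 → s = 11.0000
seg 2 [87.5°–170.5°] dwell: s stays 11.0000
seg 3 [170.5°–204.6°] cycloidal, h=27: full span → s += 27 → s = 38.0000
seg 4 [204.6°–229.1°] simple-harmonic, h=-15: full span → s += -15 → s = 23.0000
seg 5 [229.1°–336.3°] dwell: s stays 23.0000
seg 6 [336.3°–360°] uniform, h=18: θ=338.4° here. β=2.1, B=23.7. 18·2.1/23.7 = 1.5949 → s = 24.5949
radial distance = base radius + s = 40 + 24.5949 = 64.5949

64.5949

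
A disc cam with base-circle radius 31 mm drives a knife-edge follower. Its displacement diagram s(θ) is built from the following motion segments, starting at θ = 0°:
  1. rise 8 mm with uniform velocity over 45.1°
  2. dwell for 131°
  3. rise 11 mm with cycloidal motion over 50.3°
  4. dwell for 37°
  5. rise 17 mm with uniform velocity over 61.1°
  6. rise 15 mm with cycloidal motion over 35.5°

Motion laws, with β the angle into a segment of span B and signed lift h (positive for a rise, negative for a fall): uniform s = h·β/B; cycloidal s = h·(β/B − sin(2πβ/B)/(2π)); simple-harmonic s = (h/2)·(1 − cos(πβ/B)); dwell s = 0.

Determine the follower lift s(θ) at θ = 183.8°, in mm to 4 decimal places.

seg 1 [0°–45.1°] uniform, h=8: full span → s += 8 → s = 8.0000
seg 2 [45.1°–176.1°] dwell: s stays 8.0000
seg 3 [176.1°–226.4°] cycloidal, h=11: θ=183.8° here. β=7.7, B=50.3. 11·(0.1531 − sin(2π·0.1531)/(2π)) = 0.2479 → s = 8.2479

8.2479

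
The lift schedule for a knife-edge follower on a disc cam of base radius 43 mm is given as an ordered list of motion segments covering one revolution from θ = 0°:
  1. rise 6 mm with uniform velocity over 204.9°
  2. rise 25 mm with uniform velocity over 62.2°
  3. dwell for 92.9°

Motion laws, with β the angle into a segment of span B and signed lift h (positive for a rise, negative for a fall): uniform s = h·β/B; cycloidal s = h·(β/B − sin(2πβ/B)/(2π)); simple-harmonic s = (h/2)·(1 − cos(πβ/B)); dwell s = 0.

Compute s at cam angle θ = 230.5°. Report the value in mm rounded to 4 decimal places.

seg 1 [0°–204.9°] uniform, h=6: full span → s += 6 → s = 6.0000
seg 2 [204.9°–267.1°] uniform, h=25: θ=230.5° here. β=25.6, B=62.2. 25·25.6/62.2 = 10.2894 → s = 16.2894

16.2894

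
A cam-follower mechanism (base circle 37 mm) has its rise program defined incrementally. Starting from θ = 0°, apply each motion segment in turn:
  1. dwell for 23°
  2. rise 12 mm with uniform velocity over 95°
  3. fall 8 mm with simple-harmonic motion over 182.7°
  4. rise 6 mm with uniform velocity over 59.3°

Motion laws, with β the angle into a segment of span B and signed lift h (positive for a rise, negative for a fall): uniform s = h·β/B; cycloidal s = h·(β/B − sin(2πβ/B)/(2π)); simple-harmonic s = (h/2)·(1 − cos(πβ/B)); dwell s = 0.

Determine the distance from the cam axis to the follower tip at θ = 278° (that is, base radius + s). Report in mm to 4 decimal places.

seg 1 [0°–23°] dwell: s stays 0.0000
seg 2 [23°–118°] uniform, h=12: full span → s += 12 → s = 12.0000
seg 3 [118°–300.7°] simple-harmonic, h=-8: θ=278° here. β=160, B=182.7. -8/2·(1 − cos(π·0.8758)) = -7.6991 → s = 4.3009
radial distance = base radius + s = 37 + 4.3009 = 41.3009

41.3009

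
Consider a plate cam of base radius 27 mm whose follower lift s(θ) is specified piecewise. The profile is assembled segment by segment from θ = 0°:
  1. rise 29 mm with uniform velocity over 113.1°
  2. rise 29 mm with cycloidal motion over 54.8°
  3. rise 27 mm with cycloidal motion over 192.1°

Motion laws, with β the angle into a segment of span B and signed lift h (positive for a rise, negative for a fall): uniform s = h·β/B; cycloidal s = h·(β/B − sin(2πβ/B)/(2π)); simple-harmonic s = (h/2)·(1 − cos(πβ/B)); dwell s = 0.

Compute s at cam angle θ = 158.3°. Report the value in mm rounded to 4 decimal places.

seg 1 [0°–113.1°] uniform, h=29: full span → s += 29 → s = 29.0000
seg 2 [113.1°–167.9°] cycloidal, h=29: θ=158.3° here. β=45.2, B=54.8. 29·(0.8248 − sin(2π·0.8248)/(2π)) = 28.0345 → s = 57.0345

57.0345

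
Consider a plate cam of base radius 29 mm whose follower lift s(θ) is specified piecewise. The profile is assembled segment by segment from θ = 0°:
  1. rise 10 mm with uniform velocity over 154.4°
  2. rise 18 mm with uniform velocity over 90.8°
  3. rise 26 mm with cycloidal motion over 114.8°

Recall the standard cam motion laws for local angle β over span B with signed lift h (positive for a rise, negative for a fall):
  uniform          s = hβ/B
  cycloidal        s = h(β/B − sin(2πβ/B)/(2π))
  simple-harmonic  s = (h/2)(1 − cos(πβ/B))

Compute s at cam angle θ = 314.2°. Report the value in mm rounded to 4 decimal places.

seg 1 [0°–154.4°] uniform, h=10: full span → s += 10 → s = 10.0000
seg 2 [154.4°–245.2°] uniform, h=18: full span → s += 18 → s = 28.0000
seg 3 [245.2°–360°] cycloidal, h=26: θ=314.2° here. β=69, B=114.8. 26·(0.6010 − sin(2π·0.6010)/(2π)) = 18.0814 → s = 46.0814

46.0814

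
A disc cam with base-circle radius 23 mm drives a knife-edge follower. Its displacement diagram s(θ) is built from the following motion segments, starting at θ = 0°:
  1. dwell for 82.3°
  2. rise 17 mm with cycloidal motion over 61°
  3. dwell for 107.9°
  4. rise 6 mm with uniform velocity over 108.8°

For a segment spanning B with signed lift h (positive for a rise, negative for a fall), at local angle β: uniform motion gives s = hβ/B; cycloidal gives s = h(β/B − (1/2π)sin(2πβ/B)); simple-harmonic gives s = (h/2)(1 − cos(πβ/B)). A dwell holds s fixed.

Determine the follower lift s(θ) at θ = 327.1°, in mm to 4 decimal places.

seg 1 [0°–82.3°] dwell: s stays 0.0000
seg 2 [82.3°–143.3°] cycloidal, h=17: full span → s += 17 → s = 17.0000
seg 3 [143.3°–251.2°] dwell: s stays 17.0000
seg 4 [251.2°–360°] uniform, h=6: θ=327.1° here. β=75.9, B=108.8. 6·75.9/108.8 = 4.1857 → s = 21.1857

21.1857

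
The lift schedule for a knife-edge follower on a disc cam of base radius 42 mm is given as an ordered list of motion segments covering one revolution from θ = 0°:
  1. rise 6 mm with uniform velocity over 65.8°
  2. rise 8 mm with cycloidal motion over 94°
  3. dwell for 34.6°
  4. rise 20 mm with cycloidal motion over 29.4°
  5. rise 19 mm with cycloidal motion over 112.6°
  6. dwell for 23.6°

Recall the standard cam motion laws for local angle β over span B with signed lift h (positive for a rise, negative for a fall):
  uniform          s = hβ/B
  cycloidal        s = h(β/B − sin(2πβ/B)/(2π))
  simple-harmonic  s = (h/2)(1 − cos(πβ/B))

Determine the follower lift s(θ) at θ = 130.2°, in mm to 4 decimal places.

seg 1 [0°–65.8°] uniform, h=6: full span → s += 6 → s = 6.0000
seg 2 [65.8°–159.8°] cycloidal, h=8: θ=130.2° here. β=64.4, B=94. 8·(0.6851 − sin(2π·0.6851)/(2π)) = 6.6497 → s = 12.6497

12.6497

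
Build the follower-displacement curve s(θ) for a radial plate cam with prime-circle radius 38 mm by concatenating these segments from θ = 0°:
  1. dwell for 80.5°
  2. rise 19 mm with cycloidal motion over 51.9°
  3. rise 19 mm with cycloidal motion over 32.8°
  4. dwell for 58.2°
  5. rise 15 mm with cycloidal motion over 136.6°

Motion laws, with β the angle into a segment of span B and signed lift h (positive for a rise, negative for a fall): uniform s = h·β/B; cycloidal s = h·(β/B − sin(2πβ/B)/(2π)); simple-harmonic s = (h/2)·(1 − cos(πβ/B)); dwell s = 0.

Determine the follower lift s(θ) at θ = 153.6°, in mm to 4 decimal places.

seg 1 [0°–80.5°] dwell: s stays 0.0000
seg 2 [80.5°–132.4°] cycloidal, h=19: full span → s += 19 → s = 19.0000
seg 3 [132.4°–165.2°] cycloidal, h=19: θ=153.6° here. β=21.2, B=32.8. 19·(0.6463 − sin(2π·0.6463)/(2π)) = 14.6854 → s = 33.6854

33.6854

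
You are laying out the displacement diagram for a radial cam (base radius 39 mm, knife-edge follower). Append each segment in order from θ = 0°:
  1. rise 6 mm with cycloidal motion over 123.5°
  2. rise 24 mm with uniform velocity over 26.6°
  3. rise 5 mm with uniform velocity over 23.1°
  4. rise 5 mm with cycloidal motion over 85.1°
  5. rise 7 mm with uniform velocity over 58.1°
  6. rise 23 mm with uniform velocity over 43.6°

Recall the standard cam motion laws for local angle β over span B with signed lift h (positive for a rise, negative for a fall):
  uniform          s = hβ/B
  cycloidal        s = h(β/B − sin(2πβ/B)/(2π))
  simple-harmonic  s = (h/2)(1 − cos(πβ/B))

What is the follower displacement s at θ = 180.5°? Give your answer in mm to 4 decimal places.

seg 1 [0°–123.5°] cycloidal, h=6: full span → s += 6 → s = 6.0000
seg 2 [123.5°–150.1°] uniform, h=24: full span → s += 24 → s = 30.0000
seg 3 [150.1°–173.2°] uniform, h=5: full span → s += 5 → s = 35.0000
seg 4 [173.2°–258.3°] cycloidal, h=5: θ=180.5° here. β=7.3, B=85.1. 5·(0.0858 − sin(2π·0.0858)/(2π)) = 0.0205 → s = 35.0205

35.0205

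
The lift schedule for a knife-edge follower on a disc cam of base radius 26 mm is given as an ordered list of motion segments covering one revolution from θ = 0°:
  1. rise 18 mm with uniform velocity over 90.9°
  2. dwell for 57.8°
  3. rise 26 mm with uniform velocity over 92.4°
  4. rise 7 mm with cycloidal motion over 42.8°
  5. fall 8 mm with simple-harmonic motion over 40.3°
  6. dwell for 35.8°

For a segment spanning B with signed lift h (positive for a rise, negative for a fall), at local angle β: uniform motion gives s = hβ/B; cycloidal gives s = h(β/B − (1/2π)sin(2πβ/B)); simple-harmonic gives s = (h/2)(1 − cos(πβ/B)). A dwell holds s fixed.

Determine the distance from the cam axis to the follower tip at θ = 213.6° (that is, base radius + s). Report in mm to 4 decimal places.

seg 1 [0°–90.9°] uniform, h=18: full span → s += 18 → s = 18.0000
seg 2 [90.9°–148.7°] dwell: s stays 18.0000
seg 3 [148.7°–241.1°] uniform, h=26: θ=213.6° here. β=64.9, B=92.4. 26·64.9/92.4 = 18.2619 → s = 36.2619
radial distance = base radius + s = 26 + 36.2619 = 62.2619

62.2619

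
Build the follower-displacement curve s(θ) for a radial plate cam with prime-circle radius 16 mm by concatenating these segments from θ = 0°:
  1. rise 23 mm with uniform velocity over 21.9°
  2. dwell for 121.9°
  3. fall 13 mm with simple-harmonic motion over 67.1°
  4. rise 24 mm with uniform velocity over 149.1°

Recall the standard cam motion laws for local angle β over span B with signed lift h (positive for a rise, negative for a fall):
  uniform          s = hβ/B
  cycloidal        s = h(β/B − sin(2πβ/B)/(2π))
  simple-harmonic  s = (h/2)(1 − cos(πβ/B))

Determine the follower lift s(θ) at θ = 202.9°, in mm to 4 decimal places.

seg 1 [0°–21.9°] uniform, h=23: full span → s += 23 → s = 23.0000
seg 2 [21.9°–143.8°] dwell: s stays 23.0000
seg 3 [143.8°–210.9°] simple-harmonic, h=-13: θ=202.9° here. β=59.1, B=67.1. -13/2·(1 − cos(π·0.8808)) = -12.5494 → s = 10.4506

10.4506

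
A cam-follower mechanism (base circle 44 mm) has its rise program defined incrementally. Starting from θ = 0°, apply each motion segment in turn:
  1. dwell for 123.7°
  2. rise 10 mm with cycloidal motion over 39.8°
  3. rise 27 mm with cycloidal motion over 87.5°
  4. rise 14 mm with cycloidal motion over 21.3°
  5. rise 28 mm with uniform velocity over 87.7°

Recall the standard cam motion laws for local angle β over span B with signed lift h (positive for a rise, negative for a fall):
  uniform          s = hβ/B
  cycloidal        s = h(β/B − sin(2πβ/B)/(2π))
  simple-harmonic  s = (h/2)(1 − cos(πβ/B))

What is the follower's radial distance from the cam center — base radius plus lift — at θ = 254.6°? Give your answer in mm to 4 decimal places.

seg 1 [0°–123.7°] dwell: s stays 0.0000
seg 2 [123.7°–163.5°] cycloidal, h=10: full span → s += 10 → s = 10.0000
seg 3 [163.5°–251°] cycloidal, h=27: full span → s += 27 → s = 37.0000
seg 4 [251°–272.3°] cycloidal, h=14: θ=254.6° here. β=3.6, B=21.3. 14·(0.1690 − sin(2π·0.1690)/(2π)) = 0.4203 → s = 37.4203
radial distance = base radius + s = 44 + 37.4203 = 81.4203

81.4203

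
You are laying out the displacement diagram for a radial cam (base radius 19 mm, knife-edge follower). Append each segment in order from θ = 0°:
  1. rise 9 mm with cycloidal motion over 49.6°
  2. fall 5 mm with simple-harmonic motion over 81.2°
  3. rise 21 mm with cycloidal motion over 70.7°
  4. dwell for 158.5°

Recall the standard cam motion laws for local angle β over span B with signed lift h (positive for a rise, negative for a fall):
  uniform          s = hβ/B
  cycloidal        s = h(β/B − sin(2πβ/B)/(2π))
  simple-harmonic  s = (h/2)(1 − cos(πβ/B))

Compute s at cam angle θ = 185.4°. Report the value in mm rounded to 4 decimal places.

seg 1 [0°–49.6°] cycloidal, h=9: full span → s += 9 → s = 9.0000
seg 2 [49.6°–130.8°] simple-harmonic, h=-5: full span → s += -5 → s = 4.0000
seg 3 [130.8°–201.5°] cycloidal, h=21: θ=185.4° here. β=54.6, B=70.7. 21·(0.7723 − sin(2π·0.7723)/(2π)) = 19.5274 → s = 23.5274

23.5274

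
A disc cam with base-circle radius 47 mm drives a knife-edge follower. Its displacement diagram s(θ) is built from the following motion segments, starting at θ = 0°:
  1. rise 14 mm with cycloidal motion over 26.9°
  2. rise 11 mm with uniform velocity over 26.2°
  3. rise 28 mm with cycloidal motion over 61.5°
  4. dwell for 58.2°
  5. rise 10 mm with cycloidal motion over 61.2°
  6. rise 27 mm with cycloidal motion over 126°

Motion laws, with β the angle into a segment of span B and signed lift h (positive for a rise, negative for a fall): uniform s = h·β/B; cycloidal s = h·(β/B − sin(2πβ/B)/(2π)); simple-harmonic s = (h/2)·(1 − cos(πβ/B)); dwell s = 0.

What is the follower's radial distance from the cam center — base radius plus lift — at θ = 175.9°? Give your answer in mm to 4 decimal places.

seg 1 [0°–26.9°] cycloidal, h=14: full span → s += 14 → s = 14.0000
seg 2 [26.9°–53.1°] uniform, h=11: full span → s += 11 → s = 25.0000
seg 3 [53.1°–114.6°] cycloidal, h=28: full span → s += 28 → s = 53.0000
seg 4 [114.6°–172.8°] dwell: s stays 53.0000
seg 5 [172.8°–234°] cycloidal, h=10: θ=175.9° here. β=3.1, B=61.2. 10·(0.0507 − sin(2π·0.0507)/(2π)) = 0.0085 → s = 53.0085
radial distance = base radius + s = 47 + 53.0085 = 100.0085

100.0085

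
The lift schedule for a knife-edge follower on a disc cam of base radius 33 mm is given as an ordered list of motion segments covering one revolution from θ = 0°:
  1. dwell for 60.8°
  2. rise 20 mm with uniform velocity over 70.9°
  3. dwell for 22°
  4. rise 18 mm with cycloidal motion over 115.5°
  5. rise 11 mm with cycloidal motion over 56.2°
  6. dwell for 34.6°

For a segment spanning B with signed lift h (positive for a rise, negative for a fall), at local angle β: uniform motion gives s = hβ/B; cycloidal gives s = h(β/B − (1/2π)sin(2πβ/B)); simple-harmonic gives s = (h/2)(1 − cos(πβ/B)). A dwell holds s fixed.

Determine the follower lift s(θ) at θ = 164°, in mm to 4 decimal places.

seg 1 [0°–60.8°] dwell: s stays 0.0000
seg 2 [60.8°–131.7°] uniform, h=20: full span → s += 20 → s = 20.0000
seg 3 [131.7°–153.7°] dwell: s stays 20.0000
seg 4 [153.7°–269.2°] cycloidal, h=18: θ=164° here. β=10.3, B=115.5. 18·(0.0892 − sin(2π·0.0892)/(2π)) = 0.0827 → s = 20.0827

20.0827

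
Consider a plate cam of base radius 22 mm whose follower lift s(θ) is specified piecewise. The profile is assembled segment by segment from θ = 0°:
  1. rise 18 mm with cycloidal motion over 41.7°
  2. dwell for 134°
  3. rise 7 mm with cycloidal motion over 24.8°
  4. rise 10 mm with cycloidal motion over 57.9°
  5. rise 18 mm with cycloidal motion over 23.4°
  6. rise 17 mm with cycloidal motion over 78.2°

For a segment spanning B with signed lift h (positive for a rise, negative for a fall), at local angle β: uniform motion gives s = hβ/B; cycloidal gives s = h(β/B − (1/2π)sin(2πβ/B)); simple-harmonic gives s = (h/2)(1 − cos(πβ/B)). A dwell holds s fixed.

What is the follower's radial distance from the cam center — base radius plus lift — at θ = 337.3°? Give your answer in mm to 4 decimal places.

seg 1 [0°–41.7°] cycloidal, h=18: full span → s += 18 → s = 18.0000
seg 2 [41.7°–175.7°] dwell: s stays 18.0000
seg 3 [175.7°–200.5°] cycloidal, h=7: full span → s += 7 → s = 25.0000
seg 4 [200.5°–258.4°] cycloidal, h=10: full span → s += 10 → s = 35.0000
seg 5 [258.4°–281.8°] cycloidal, h=18: full span → s += 18 → s = 53.0000
seg 6 [281.8°–360°] cycloidal, h=17: θ=337.3° here. β=55.5, B=78.2. 17·(0.7097 − sin(2π·0.7097)/(2π)) = 14.6847 → s = 67.6847
radial distance = base radius + s = 22 + 67.6847 = 89.6847

89.6847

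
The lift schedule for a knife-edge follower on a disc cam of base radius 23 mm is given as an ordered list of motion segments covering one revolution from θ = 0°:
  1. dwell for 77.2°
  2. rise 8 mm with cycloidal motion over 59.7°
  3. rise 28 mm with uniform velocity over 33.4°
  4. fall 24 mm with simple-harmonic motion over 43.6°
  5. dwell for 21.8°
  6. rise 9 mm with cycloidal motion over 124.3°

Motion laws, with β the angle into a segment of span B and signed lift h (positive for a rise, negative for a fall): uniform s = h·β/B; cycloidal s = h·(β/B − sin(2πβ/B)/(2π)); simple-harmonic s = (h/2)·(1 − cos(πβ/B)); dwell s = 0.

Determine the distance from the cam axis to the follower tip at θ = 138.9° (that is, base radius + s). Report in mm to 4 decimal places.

seg 1 [0°–77.2°] dwell: s stays 0.0000
seg 2 [77.2°–136.9°] cycloidal, h=8: full span → s += 8 → s = 8.0000
seg 3 [136.9°–170.3°] uniform, h=28: θ=138.9° here. β=2, B=33.4. 28·2/33.4 = 1.6766 → s = 9.6766
radial distance = base radius + s = 23 + 9.6766 = 32.6766

32.6766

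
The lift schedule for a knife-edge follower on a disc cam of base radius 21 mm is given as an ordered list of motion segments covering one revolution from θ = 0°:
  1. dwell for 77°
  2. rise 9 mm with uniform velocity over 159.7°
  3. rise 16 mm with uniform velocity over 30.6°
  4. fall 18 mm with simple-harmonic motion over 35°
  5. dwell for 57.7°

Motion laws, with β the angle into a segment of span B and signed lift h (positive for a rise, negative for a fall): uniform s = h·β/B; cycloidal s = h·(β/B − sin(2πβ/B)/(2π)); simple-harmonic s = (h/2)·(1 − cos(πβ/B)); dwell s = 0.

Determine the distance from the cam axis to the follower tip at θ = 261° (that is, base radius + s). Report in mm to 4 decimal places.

seg 1 [0°–77°] dwell: s stays 0.0000
seg 2 [77°–236.7°] uniform, h=9: full span → s += 9 → s = 9.0000
seg 3 [236.7°–267.3°] uniform, h=16: θ=261° here. β=24.3, B=30.6. 16·24.3/30.6 = 12.7059 → s = 21.7059
radial distance = base radius + s = 21 + 21.7059 = 42.7059

42.7059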